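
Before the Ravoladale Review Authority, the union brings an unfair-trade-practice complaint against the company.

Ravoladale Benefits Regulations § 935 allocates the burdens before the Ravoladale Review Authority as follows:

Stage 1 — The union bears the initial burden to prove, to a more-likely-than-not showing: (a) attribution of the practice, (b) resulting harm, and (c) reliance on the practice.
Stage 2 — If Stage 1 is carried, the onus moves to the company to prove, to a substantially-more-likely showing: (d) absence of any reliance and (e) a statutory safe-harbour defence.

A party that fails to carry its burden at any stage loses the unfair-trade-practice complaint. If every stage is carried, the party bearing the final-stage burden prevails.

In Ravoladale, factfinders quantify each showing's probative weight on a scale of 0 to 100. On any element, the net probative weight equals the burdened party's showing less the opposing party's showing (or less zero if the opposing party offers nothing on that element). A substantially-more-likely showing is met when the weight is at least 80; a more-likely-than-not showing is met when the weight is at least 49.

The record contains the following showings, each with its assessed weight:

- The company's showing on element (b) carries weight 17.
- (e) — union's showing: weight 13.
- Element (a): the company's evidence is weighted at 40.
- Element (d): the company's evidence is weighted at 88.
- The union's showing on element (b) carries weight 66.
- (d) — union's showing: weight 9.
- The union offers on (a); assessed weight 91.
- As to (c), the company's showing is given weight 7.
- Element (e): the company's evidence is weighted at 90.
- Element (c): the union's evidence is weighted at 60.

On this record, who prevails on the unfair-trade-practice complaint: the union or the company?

At Stage 1 the union must meet a more-likely-than-not showing (weight is at least 49): on (a) the weight is 91 less the opposing 40 gives net 51, which does reach 49, so (a) meets the standard; on (b) the weight is 66 less the opposing 17 gives net 49, which does reach 49, so (b) meets the standard; on (c) the weight is 60 less the opposing 7 gives net 53, ≥ 49, so (c) meets the standard.
  Stage 1 is satisfied; the onus moves to the company.
At Stage 2 the company must meet a substantially-more-likely showing (weight is at least 80): on (d) the weight is 88 less the opposing 9 gives net 79, < 80, so (d) does not meet the standard; on (e) the weight is 90 less the opposing 13 gives net 77, which does not reach 80, so (e) does not meet the standard.
  Not every element is met, so the company fails to carry Stage 2.
The union prevails.

union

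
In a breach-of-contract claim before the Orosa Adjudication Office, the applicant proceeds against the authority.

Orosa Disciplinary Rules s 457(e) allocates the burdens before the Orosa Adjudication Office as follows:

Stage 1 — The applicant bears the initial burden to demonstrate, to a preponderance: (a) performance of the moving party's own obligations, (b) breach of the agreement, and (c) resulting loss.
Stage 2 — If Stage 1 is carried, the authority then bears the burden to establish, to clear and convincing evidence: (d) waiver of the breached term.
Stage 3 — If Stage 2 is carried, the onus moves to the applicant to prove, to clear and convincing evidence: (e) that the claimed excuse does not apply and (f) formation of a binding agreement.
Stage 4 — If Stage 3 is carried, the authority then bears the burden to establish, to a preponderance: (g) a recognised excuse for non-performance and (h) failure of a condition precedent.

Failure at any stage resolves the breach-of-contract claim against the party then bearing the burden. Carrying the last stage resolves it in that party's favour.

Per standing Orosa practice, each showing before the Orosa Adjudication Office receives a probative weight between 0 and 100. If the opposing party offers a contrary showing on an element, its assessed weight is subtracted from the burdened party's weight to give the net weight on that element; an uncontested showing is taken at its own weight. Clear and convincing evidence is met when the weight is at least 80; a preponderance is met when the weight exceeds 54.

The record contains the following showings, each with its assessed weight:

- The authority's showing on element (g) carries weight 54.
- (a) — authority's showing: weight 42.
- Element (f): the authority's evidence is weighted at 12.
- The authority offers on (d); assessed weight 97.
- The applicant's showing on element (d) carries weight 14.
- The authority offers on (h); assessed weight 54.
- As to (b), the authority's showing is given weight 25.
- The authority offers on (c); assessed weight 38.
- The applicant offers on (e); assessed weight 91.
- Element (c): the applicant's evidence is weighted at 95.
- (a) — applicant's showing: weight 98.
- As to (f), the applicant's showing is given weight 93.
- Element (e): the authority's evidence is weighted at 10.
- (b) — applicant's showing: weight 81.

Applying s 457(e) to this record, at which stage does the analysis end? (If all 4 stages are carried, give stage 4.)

Stage 1 (applicant, a preponderance, weight exceeds 54): (a) net 98−42=56 > 54 — meets; (b) net 81−25=56 > 54 — meets; (c) net 95−38=57 > 54 — meets.
  Stage 1 is satisfied; the onus moves to the authority.
Stage 2 (authority, clear and convincing evidence, weight is at least 80): (d) net 97−14=83 ≥ 80 — meets.
  Stage 2 is satisfied; the onus moves to the applicant.
Stage 3 (applicant, clear and convincing evidence, weight is at least 80): (e) net 91−10=81 ≥ 80 — meets; (f) net 93−12=81 ≥ 80 — meets.
  Stage 3 is satisfied; the onus moves to the authority.
Stage 4 (authority, a preponderance, weight exceeds 54): (g) 54 ≤ 54 — fails; (h) 54 ≤ 54 — fails.
  Not every element is met, so the authority fails to carry Stage 4.
The analysis ends at Stage 4; the applicant prevails.

stage 4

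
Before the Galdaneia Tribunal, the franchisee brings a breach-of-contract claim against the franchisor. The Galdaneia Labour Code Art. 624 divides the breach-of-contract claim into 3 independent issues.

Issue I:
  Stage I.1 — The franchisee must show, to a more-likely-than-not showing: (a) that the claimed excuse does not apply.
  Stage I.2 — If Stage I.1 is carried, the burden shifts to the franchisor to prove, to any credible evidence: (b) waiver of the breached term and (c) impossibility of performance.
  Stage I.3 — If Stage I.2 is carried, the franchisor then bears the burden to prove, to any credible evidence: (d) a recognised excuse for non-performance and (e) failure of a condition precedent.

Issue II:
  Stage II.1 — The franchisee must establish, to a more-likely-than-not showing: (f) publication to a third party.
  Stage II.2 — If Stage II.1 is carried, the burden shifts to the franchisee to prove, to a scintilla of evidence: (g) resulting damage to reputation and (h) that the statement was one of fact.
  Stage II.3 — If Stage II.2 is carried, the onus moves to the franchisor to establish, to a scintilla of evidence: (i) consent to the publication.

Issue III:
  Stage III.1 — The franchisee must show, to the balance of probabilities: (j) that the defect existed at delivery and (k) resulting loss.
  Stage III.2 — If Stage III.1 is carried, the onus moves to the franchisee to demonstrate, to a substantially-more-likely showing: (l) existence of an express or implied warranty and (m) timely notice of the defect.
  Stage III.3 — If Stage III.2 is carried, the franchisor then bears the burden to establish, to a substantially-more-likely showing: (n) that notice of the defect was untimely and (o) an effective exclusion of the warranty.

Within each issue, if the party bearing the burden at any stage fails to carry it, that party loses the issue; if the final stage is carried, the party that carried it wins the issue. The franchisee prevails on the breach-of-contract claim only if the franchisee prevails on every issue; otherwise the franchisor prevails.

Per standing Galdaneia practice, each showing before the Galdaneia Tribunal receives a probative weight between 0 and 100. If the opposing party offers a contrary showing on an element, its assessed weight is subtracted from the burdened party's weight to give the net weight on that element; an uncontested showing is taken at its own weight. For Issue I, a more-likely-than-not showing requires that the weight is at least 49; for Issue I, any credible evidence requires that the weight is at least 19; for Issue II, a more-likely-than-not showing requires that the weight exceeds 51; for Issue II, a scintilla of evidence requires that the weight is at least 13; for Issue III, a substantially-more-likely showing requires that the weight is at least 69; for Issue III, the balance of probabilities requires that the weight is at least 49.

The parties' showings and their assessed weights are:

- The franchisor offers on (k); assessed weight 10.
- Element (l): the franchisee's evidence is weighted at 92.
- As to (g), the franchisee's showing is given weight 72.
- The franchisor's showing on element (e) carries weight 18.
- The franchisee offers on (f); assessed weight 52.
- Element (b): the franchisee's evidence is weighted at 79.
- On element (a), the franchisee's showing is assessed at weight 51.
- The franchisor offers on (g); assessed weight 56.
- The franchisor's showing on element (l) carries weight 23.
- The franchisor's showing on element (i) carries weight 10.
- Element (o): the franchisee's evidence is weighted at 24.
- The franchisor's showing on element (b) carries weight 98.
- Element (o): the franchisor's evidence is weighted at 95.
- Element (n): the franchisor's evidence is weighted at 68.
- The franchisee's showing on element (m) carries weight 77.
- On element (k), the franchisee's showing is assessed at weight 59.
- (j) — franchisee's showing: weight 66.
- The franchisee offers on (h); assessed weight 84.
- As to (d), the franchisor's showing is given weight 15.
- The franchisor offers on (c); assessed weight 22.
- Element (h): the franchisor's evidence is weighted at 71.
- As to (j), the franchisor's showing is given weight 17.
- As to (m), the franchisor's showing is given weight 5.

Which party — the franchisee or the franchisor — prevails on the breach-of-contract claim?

franchisee

— Issue I —
Stage I.1 (franchisee, a more-likely-than-not showing, weight is at least 49): (a) 51 ≥ 49 — meets.
  The franchisee carries Stage I.1; the franchisor now bears the burden.
Stage I.2 (franchisor, any credible evidence, weight is at least 19): (b) net 98−79=19 ≥ 19 — meets; (c) 22 ≥ 19 — meets.
  Stage I.2 carried; the burden remains with the franchisor.
Stage I.3 (franchisor, any credible evidence, weight is at least 19): (d) 15 < 19 — fails; (e) 18 < 19 — fails.
  Not every element is met, so the franchisor fails to carry Stage I.3.
The analysis ends at Stage I.3; the franchisee prevails on this issue.
— Issue II —
Stage II.1 — burden on franchisee; standard: a more-likely-than-not showing (weight exceeds 51).
    (f): 52 > 51 [met]
  All elements met. The franchisee retains the burden for Stage II.2.
Stage II.2 — burden on franchisee; standard: a scintilla of evidence (weight is at least 13).
    (g): 72 − 56 = 16 ≥ 13 [met]
    (h): 84 − 71 = 13 ≥ 13 [met]
  Stage II.2 is satisfied; the onus moves to the franchisor.
Stage II.3 — burden on franchisor; standard: a scintilla of evidence (weight is at least 13).
    (i): 10 < 13 [not met]
  Stage II.3 not carried; the franchisor fails its burden.
So the franchisee prevails on this issue.
— Issue III —
Stage III.1 (franchisee, the balance of probabilities, weight is at least 49): (j) net 66−17=49 ≥ 49 — meets; (k) net 59−10=49 ≥ 49 — meets.
  All elements met. The franchisee retains the burden for Stage III.2.
Stage III.2 (franchisee, a substantially-more-likely showing, weight is at least 69): (l) net 92−23=69 ≥ 69 — meets; (m) net 77−5=72 ≥ 69 — meets.
  Stage III.2 carried; the burden shifts to the franchisor.
Stage III.3 (franchisor, a substantially-more-likely showing, weight is at least 69): (n) 68 < 69 — fails; (o) net 95−24=71 ≥ 69 — meets.
  The franchisor does not carry Stage III.3.
The analysis ends at Stage III.3; the franchisee prevails on this issue.
Per-issue: Issue I → franchisee; Issue II → franchisee; Issue III → franchisee. The franchisee must prevail on every issue; overall, the franchisee prevails.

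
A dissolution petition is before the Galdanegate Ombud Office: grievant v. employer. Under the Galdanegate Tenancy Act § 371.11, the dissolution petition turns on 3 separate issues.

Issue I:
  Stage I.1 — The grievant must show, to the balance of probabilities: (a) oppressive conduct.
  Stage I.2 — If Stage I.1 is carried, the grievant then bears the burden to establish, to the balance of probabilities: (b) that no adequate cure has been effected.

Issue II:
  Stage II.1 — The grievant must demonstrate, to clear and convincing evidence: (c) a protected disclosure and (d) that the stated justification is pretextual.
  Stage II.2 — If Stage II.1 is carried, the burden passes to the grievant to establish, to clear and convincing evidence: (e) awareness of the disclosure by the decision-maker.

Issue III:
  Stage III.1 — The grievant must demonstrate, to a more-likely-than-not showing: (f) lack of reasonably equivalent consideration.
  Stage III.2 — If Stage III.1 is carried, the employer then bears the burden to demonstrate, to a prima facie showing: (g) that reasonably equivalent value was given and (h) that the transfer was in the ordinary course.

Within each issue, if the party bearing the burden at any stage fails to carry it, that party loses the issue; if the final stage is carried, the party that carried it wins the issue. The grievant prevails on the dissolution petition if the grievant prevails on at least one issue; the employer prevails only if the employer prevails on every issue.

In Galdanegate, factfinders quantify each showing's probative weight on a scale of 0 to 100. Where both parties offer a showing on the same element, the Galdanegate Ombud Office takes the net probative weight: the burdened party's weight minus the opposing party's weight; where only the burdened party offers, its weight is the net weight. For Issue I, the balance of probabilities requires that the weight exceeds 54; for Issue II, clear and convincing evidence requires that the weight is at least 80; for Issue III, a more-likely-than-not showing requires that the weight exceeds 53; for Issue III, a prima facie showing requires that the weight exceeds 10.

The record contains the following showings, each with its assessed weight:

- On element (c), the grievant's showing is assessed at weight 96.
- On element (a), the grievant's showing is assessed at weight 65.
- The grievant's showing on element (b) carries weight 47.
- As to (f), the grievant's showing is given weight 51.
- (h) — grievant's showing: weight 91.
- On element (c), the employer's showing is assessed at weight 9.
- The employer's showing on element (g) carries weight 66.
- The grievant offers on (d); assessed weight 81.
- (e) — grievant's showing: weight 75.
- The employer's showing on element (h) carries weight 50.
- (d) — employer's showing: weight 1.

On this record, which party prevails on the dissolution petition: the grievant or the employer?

— Issue I —
Stage I.1 — burden on grievant; standard: the balance of probabilities (weight exceeds 54).
    (a): 65 > 54 [met]
  All elements met. The grievant retains the burden for Stage I.2.
Stage I.2 — burden on grievant; standard: the balance of probabilities (weight exceeds 54).
    (b): 47 ≤ 54 [not met]
  Not every element is met, so the grievant fails to carry Stage I.2.
The employer prevails on this issue.
— Issue II —
Stage II.1 (grievant, clear and convincing evidence, weight is at least 80): (c) net 96−9=87 ≥ 80 — meets; (d) net 81−1=80 ≥ 80 — meets.
  Stage II.1 is satisfied; the grievant continues to bear the burden.
Stage II.2 (grievant, clear and convincing evidence, weight is at least 80): (e) 75 < 80 — fails.
  The grievant does not carry Stage II.2.
The employer prevails on this issue.
— Issue III —
At Stage III.1 the grievant must meet a more-likely-than-not showing (weight exceeds 53): on (f) the weight is 51, ≤ 53, so (f) does not meet the standard.
  Not every element is met, so the grievant fails to carry Stage III.1.
The analysis ends at Stage III.1; the employer prevails on this issue.
Per-issue: Issue I → employer; Issue II → employer; Issue III → employer. The grievant must prevail on at least one issue; overall, the employer prevails.

employer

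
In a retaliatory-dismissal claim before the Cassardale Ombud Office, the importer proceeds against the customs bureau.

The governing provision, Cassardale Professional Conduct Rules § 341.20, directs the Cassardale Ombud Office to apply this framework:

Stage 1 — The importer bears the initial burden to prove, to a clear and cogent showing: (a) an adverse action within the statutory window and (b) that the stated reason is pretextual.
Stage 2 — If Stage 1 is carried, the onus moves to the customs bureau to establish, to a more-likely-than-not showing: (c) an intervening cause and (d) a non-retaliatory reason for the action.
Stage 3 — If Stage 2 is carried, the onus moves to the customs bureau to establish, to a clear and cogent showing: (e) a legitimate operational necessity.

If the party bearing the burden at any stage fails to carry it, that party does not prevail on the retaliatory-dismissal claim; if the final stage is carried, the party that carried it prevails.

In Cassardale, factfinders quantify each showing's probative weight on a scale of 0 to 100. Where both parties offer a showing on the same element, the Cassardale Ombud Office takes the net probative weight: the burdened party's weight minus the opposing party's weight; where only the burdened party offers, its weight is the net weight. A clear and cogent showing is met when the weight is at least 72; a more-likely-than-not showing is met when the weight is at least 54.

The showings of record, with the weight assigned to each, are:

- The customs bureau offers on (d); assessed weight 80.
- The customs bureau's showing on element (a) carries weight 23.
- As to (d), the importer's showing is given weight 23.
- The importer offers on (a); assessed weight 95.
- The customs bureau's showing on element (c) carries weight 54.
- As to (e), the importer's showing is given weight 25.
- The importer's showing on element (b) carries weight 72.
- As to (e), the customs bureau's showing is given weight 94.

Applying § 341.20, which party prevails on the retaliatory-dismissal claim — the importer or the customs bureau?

Stage 1 — burden on importer; standard: a clear and cogent showing (weight is at least 72).
    (a): 95 − 23 = 72 ≥ 72 [met]
    (b): 72 ≥ 72 [met]
  Stage 1 is satisfied; the onus moves to the customs bureau.
Stage 2 — burden on customs bureau; standard: a more-likely-than-not showing (weight is at least 54).
    (c): 54 ≥ 54 [met]
    (d): 80 − 23 = 57 ≥ 54 [met]
  Stage 2 is satisfied; the customs bureau continues to bear the burden.
Stage 3 — burden on customs bureau; standard: a clear and cogent showing (weight is at least 72).
    (e): 94 − 25 = 69 < 72 [not met]
  The customs bureau does not carry Stage 3.
The importer prevails.

importer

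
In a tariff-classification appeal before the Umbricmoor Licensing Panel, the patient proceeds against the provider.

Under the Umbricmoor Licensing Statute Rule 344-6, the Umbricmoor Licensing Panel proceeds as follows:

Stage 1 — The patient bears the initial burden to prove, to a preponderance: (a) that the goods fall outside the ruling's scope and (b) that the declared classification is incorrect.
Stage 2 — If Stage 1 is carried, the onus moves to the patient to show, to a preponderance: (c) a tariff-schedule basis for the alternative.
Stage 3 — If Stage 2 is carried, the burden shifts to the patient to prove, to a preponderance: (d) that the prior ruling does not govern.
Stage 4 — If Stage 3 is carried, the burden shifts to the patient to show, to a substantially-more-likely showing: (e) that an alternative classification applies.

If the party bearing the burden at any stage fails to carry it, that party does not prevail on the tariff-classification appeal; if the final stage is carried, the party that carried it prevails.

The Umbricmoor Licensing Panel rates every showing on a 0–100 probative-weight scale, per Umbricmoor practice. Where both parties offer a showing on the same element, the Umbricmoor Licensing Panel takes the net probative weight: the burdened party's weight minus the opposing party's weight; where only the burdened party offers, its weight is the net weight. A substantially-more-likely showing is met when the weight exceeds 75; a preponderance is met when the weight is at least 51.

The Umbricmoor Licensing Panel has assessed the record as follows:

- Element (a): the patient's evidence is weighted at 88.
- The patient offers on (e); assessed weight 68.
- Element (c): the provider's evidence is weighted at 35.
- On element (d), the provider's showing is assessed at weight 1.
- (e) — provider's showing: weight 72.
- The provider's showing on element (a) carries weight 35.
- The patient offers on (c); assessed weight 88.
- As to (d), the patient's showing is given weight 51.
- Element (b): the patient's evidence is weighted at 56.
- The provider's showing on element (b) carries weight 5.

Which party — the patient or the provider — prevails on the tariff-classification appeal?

Stage 1 — burden on patient; standard: a preponderance (weight is at least 51).
    (a): 88 − 35 = 53 ≥ 51 [met]
    (b): 56 − 5 = 51 ≥ 51 [met]
  Stage 1 carried; the burden remains with the patient.
Stage 2 — burden on patient; standard: a preponderance (weight is at least 51).
    (c): 88 − 35 = 53 ≥ 51 [met]
  Stage 2 is satisfied; the patient continues to bear the burden.
Stage 3 — burden on patient; standard: a preponderance (weight is at least 51).
    (d): 51 − 1 = 50 < 51 [not met]
  Not every element is met, so the patient fails to carry Stage 3.
The analysis ends at Stage 3; the provider prevails.

provider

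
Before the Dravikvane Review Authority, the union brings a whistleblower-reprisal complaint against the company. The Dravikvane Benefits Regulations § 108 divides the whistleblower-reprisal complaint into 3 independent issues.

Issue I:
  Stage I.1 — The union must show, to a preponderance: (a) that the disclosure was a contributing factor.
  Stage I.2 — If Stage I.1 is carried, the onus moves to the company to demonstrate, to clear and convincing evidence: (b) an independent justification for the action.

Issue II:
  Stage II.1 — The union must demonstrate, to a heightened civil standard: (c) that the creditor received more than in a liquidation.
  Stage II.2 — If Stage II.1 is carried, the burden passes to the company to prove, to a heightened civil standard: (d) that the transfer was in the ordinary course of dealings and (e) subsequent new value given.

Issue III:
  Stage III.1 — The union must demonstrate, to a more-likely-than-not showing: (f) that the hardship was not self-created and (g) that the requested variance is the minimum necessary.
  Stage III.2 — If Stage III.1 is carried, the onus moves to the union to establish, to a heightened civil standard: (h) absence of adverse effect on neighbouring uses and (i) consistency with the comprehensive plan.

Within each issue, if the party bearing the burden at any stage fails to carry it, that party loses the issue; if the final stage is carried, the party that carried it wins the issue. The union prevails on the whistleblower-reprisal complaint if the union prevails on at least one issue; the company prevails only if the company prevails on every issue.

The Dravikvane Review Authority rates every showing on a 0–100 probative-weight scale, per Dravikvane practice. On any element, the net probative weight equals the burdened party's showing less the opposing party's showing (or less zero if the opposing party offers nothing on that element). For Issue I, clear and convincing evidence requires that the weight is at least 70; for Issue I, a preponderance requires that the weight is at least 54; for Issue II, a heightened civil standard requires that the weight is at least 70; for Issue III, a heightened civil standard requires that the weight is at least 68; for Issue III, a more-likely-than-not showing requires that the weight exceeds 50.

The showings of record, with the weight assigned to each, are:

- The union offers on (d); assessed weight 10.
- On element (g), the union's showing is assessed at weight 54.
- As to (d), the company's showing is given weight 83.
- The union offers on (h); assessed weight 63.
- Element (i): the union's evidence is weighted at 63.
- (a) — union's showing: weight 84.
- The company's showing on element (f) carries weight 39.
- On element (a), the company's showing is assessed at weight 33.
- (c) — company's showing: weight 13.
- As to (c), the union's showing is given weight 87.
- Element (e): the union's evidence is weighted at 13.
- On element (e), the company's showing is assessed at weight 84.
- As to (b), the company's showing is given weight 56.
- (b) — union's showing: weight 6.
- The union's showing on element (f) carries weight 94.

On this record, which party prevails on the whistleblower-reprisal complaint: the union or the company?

— Issue I —
Stage I.1 (union, a preponderance, weight is at least 54): (a) net 84−33=51 < 54 — fails.
  Not every element is met, so the union fails to carry Stage I.1.
The company prevails on this issue.
— Issue II —
Stage II.1 (union, a heightened civil standard, weight is at least 70): (c) net 87−13=74 ≥ 70 — meets.
  The union carries Stage II.1; the company now bears the burden.
Stage II.2 (company, a heightened civil standard, weight is at least 70): (d) net 83−10=73 ≥ 70 — meets; (e) net 84−13=71 ≥ 70 — meets.
  All elements met at the final stage.
Every stage carried; the company prevails on this issue.
— Issue III —
Stage III.1 (union, a more-likely-than-not showing, weight exceeds 50): (f) net 94−39=55 > 50 — meets; (g) 54 > 50 — meets.
  Stage III.1 is satisfied; the union continues to bear the burden.
Stage III.2 (union, a heightened civil standard, weight is at least 68): (h) 63 < 68 — fails; (i) 63 < 68 — fails.
  Stage III.2 not carried; the union fails its burden.
The company prevails on this issue.
Per-issue: Issue I → company; Issue II → company; Issue III → company. The union must prevail on at least one issue; overall, the company prevails.

company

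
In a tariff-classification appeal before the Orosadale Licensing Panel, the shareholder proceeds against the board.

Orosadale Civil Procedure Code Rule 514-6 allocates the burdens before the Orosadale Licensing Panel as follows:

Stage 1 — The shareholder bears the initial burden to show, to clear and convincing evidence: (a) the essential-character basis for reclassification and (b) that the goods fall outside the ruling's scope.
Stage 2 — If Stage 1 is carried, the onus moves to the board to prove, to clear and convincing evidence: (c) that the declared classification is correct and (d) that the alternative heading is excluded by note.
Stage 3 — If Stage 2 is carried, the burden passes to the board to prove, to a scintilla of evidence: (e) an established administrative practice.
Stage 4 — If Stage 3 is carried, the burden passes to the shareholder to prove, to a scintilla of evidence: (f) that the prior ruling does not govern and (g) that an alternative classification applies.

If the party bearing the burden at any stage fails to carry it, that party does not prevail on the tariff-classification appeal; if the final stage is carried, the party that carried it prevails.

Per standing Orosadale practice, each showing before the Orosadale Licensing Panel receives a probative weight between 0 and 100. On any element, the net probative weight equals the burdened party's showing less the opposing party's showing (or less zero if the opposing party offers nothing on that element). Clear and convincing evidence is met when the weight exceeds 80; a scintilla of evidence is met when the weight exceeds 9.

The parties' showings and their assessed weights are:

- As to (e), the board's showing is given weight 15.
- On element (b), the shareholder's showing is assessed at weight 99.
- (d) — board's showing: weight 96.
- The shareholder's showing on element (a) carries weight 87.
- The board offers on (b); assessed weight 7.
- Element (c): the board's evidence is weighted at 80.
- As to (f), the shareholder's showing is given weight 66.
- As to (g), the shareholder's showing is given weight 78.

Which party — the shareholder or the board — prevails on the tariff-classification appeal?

shareholder

At Stage 1 the shareholder must meet clear and convincing evidence (weight exceeds 80): on (a) the weight is 87, which does exceed 80, so (a) meets the standard; on (b) the weight is 99 less the opposing 7 gives net 92, which does exceed 80, so (b) meets the standard.
  All elements met. The burden passes to the board.
At Stage 2 the board must meet clear and convincing evidence (weight exceeds 80): on (c) the weight is 80, which does not exceed 80, so (c) does not meet the standard; on (d) the weight is 96, which does exceed 80, so (d) meets the standard.
  The board does not carry Stage 2.
So the shareholder prevails.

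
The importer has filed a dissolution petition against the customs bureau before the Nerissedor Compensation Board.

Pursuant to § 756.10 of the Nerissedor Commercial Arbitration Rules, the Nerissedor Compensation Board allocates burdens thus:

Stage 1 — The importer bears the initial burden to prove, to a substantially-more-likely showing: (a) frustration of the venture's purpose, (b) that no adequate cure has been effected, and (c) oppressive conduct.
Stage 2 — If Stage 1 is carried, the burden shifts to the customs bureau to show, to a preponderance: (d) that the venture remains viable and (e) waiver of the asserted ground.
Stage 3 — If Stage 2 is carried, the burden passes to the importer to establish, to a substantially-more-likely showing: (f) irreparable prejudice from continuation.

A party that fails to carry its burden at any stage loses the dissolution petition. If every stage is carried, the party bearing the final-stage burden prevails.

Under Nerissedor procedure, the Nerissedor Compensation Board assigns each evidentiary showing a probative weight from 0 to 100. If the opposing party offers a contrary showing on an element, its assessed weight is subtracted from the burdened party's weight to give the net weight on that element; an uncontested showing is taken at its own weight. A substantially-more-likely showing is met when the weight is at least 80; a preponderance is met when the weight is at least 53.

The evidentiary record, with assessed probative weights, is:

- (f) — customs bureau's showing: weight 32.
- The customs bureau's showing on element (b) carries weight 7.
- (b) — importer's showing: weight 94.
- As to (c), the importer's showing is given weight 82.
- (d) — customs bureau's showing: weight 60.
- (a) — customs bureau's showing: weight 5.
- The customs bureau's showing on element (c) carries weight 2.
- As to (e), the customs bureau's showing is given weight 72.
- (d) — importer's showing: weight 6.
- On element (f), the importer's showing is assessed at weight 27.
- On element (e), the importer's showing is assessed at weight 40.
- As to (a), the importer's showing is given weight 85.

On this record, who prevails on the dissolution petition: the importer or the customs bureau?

importer

At Stage 1 the importer must meet a substantially-more-likely showing (weight is at least 80): on (a) the weight is 85 less the opposing 5 gives net 80, ≥ 80, so (a) meets the standard; on (b) the weight is 94 less the opposing 7 gives net 87, which does reach 80, so (b) meets the standard; on (c) the weight is 82 less the opposing 2 gives net 80, ≥ 80, so (c) meets the standard.
  All elements met. The burden passes to the customs bureau.
At Stage 2 the customs bureau must meet a preponderance (weight is at least 53): on (d) the weight is 60 less the opposing 6 gives net 54, ≥ 53, so (d) meets the standard; on (e) the weight is 72 less the opposing 40 gives net 32, which does not reach 53, so (e) does not meet the standard.
  Stage 2 not carried; the customs bureau fails its burden.
So the importer prevails.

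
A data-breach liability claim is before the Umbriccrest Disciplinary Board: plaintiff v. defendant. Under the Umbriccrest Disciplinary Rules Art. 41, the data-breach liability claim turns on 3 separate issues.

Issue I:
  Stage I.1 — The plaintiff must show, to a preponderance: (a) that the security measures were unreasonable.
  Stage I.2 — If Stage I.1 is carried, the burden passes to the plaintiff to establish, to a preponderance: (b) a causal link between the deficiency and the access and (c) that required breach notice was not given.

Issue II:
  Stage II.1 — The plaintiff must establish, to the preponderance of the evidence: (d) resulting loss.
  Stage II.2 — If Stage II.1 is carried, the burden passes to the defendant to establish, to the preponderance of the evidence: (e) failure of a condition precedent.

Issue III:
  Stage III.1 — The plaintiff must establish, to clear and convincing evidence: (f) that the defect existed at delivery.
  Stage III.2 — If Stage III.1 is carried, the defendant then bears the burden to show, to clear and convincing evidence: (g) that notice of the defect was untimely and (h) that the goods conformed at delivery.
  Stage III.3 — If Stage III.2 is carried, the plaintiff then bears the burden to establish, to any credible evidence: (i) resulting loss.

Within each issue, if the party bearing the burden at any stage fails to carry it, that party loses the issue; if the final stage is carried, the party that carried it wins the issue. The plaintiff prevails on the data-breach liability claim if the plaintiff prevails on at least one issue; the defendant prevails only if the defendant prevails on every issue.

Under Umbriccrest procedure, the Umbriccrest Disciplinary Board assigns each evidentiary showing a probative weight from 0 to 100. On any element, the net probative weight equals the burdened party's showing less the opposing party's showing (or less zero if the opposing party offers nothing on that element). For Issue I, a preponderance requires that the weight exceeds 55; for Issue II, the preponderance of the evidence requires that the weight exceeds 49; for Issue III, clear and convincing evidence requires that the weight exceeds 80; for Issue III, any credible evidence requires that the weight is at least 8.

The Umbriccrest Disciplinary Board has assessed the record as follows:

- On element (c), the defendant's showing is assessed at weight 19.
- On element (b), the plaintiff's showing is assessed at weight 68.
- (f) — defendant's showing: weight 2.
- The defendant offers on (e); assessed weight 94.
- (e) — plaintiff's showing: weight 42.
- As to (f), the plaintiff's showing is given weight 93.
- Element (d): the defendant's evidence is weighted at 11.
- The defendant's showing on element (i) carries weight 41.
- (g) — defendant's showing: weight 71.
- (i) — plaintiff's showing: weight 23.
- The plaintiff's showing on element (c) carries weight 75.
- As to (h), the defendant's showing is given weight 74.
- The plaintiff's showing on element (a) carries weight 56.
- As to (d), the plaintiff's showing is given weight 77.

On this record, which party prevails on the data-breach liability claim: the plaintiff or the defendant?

— Issue I —
Stage I.1 — burden on plaintiff; standard: a preponderance (weight exceeds 55).
    (a): 56 > 55 [met]
  All elements met. The plaintiff retains the burden for Stage I.2.
Stage I.2 — burden on plaintiff; standard: a preponderance (weight exceeds 55).
    (b): 68 > 55 [met]
    (c): 75 − 19 = 56 > 55 [met]
  Stage I.2 carried; the final stage is satisfied.
With every stage satisfied, the plaintiff prevails on this issue.
— Issue II —
Stage II.1 (plaintiff, the preponderance of the evidence, weight exceeds 49): (d) net 77−11=66 > 49 — meets.
  Stage II.1 carried; the burden shifts to the defendant.
Stage II.2 (defendant, the preponderance of the evidence, weight exceeds 49): (e) net 94−42=52 > 49 — meets.
  The defendant carries the last stage.
All stages carried — the defendant prevails on this issue.
— Issue III —
At Stage III.1 the plaintiff must meet clear and convincing evidence (weight exceeds 80): on (f) the weight is 93 less the opposing 2 gives net 91, which does exceed 80, so (f) meets the standard.
  Stage III.1 is satisfied; the onus moves to the defendant.
At Stage III.2 the defendant must meet clear and convincing evidence (weight exceeds 80): on (g) the weight is 71, ≤ 80, so (g) does not meet the standard; on (h) the weight is 74, which does not exceed 80, so (h) does not meet the standard.
  Stage III.2 not carried; the defendant fails its burden.
The analysis ends at Stage III.2; the plaintiff prevails on this issue.
Per-issue: Issue I → plaintiff; Issue II → defendant; Issue III → plaintiff. The plaintiff must prevail on at least one issue; overall, the plaintiff prevails.

plaintiff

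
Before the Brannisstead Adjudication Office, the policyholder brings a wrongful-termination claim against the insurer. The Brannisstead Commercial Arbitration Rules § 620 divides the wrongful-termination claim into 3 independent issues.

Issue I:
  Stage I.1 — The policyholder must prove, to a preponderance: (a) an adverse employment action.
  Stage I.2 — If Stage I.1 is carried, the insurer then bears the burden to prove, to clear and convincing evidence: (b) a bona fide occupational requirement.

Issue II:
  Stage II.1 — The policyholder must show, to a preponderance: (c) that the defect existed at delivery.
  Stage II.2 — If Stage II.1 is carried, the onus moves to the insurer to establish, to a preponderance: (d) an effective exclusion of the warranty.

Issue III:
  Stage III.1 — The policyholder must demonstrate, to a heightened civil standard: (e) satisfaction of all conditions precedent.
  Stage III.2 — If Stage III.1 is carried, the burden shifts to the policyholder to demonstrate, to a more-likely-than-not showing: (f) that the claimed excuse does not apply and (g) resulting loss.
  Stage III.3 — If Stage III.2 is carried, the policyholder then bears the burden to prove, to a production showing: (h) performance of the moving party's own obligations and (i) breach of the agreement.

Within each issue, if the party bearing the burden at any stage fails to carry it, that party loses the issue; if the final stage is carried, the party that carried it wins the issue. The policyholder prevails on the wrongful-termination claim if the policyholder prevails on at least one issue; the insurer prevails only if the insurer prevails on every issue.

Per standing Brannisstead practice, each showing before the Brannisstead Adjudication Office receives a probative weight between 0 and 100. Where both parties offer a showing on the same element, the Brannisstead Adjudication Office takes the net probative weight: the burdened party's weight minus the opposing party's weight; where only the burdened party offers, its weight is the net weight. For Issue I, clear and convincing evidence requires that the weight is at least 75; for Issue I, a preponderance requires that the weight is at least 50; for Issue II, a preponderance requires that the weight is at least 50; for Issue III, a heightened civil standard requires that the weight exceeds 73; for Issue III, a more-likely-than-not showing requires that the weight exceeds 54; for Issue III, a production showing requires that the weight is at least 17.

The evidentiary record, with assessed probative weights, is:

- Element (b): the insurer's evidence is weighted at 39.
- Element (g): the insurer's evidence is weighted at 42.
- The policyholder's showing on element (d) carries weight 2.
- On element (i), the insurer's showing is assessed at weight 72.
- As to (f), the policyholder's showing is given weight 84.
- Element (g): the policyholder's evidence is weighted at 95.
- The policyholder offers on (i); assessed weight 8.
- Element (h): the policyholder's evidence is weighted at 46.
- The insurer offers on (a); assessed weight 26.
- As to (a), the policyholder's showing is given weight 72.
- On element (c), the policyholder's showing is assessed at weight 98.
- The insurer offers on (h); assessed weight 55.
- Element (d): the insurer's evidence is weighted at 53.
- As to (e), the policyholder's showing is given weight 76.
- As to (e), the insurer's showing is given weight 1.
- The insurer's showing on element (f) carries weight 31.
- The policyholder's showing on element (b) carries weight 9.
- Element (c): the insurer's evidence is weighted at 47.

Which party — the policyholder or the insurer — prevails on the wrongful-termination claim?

insurer

— Issue I —
Stage I.1 (policyholder, a preponderance, weight is at least 50): (a) net 72−26=46 < 50 — fails.
  Stage I.1 not carried; the policyholder fails its burden.
So the insurer prevails on this issue.
— Issue II —
At Stage II.1 the policyholder must meet a preponderance (weight is at least 50): on (c) the weight is 98 less the opposing 47 gives net 51, ≥ 50, so (c) meets the standard.
  Stage II.1 carried; the burden shifts to the insurer.
At Stage II.2 the insurer must meet a preponderance (weight is at least 50): on (d) the weight is 53 less the opposing 2 gives net 51, which does reach 50, so (d) meets the standard.
  The insurer carries the last stage.
Every stage carried; the insurer prevails on this issue.
— Issue III —
At Stage III.1 the policyholder must meet a heightened civil standard (weight exceeds 73): on (e) the weight is 76 less the opposing 1 gives net 75, which does exceed 73, so (e) meets the standard.
  All elements met. The policyholder retains the burden for Stage III.2.
At Stage III.2 the policyholder must meet a more-likely-than-not showing (weight exceeds 54): on (f) the weight is 84 less the opposing 31 gives net 53, ≤ 54, so (f) does not meet the standard; on (g) the weight is 95 less the opposing 42 gives net 53, which does not exceed 54, so (g) does not meet the standard.
  The policyholder does not carry Stage III.2.
The insurer prevails on this issue.
Per-issue: Issue I → insurer; Issue II → insurer; Issue III → insurer. The policyholder must prevail on at least one issue; overall, the insurer prevails.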